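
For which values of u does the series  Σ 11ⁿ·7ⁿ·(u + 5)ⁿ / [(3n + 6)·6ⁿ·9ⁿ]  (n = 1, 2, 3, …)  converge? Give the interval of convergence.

Ratio test: |a_{n+1}/a_n| = [(3n + 6)/(3(n+1) + 6)] · 11·7/(6·9) → 77/54 as n → ∞.
Convergence for |u + 5| · 77/54 < 1, i.e. |u + 5| < 54/77. So R = 54/77.
When u = -331/77, the terms behave like c/n; limit comparison with the harmonic series gives divergence.
Check u = -439/77: the terms alternate in sign and decrease monotonically to 0 in absolute value (size ~ c/n), so the alternating series test gives convergence.

[-439/77, -331/77)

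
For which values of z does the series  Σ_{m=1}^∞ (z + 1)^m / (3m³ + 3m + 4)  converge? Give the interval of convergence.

By the ratio test, |a_{m+1}/a_m| = (3m³ + 3m + 4)/(3(m+1)³ + 3(m+1) + 4) → 1.
So the series converges when |z + 1| < 1 and diverges when |z + 1| > 1; R = 1.
At z = 0: the terms are on the order of 1/m³, so the series converges absolutely by comparison with the p-series (p = 3 > 1).
When z = -2, the terms are on the order of 1/m³, so the series converges absolutely by comparison with the p-series (p = 3 > 1).

[-2, 0]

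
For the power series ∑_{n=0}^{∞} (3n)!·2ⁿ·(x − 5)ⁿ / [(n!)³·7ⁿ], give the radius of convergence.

Apply the ratio test: |a_{n+1}| / |a_n| = (3n+1)·(3n+2)·(3n+3)/(n+1)³ · 2/7, which tends to 54/7 as n → ∞.
The series converges when 54/7 · |x − 5| < 1, giving R = 7/54.

R = 7/54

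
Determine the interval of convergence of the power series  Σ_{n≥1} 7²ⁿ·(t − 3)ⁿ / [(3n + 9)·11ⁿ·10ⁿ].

[37/49, 257/49)

Apply the ratio test: |a_{n+1}| / |a_n| = [(3n + 9)/(3(n+1) + 9)] · 49/(11·10), which tends to 49/110 as n → ∞.
Thus R = 1/(49/110) = 110/49.
At t = 257/49: comparison with the harmonic series Σ 1/n shows the series diverges.
At t = 37/49: an alternating series whose terms decrease to 0 in absolute value, so it converges by the Leibniz criterion.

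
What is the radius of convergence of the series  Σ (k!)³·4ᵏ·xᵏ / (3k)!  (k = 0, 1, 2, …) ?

The ratio of consecutive coefficients is (k+1)³/[(3k+1)·(3k+2)·(3k+3)] · 4 → 4/27.
Thus R = 1/(4/27) = 27/4.

R = 27/4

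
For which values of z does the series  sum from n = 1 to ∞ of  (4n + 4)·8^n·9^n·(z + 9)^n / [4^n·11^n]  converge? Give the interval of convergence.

(-173/18, -151/18)

By the ratio test, |a_{n+1}/a_n| = [(4(n+1) + 4)/(4n + 4)] · 8·9/(4·11) → 18/11.
Thus R = 1/(18/11) = 11/18.
Endpoint z = -151/18: the n-th term does not approach 0; divergence by the term test.
Check z = -173/18: the terms have absolute value of order n, which does not tend to 0, so the series diverges by the divergence test.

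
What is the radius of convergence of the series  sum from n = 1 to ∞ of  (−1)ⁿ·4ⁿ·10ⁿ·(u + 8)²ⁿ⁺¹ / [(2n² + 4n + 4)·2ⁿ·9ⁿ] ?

Ratio test: |a_{n+1}/a_n| = [(2n² + 4n + 4)/(2(n+1)² + 4(n+1) + 4)] · 4·10/(2·9) → 20/9 as n → ∞.
Since the exponent of (u + 8) increases by 2 each term, convergence requires |u + 8|² < 9/20, hence R = 3√5/10.

R = 3√5/10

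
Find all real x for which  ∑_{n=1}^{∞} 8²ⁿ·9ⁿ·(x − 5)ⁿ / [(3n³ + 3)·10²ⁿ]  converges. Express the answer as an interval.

By the ratio test, |a_{n+1}/a_n| = [(3n³ + 3)/(3(n+1)³ + 3)] · 64·9/100 → 144/25.
Hence the series converges for |x − 5| < 1/(144/25) = 25/144, so the radius of convergence is 25/144.
At x = 745/144: the terms are on the order of 1/n³, so the series converges absolutely by comparison with the p-series (p = 3 > 1).
Endpoint x = 695/144: the series is dominated by a constant times Σ 1/n³, which converges (p = 3 > 1).

[695/144, 745/144]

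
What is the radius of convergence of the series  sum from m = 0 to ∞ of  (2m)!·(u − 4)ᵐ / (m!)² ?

The ratio of consecutive coefficients is (2m+1)·(2m+2)/(m+1)² → 4.
Convergence for |u − 4| · 4 < 1, i.e. |u − 4| < 1/4. So R = 1/4.

R = 1/4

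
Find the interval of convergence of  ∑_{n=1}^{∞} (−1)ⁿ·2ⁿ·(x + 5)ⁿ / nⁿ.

(−∞, ∞)

Root test: |a_n|^(1/n) = 2/n → 0.
The limit is 0 for every x, so R = ∞.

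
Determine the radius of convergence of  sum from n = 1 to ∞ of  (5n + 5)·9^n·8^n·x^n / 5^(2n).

By the ratio test, |a_{n+1}/a_n| = [(5(n+1) + 5)/(5n + 5)] · 9·8/25 → 72/25.
Thus R = 1/(72/25) = 25/72.

R = 25/72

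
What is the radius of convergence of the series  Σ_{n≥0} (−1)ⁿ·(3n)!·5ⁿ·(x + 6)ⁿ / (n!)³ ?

Apply the ratio test: |a_{n+1}| / |a_n| = (3n+1)·(3n+2)·(3n+3)/(n+1)³ · 5, which tends to 135 as n → ∞.
Thus R = 1/(135) = 1/135.

R = 1/135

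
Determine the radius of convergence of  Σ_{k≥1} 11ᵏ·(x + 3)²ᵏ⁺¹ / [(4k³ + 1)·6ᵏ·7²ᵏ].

R = 7√66/11

By the ratio test, |a_{k+1}/a_k| = [(4k³ + 1)/(4(k+1)³ + 1)] · 11/(6·49) → 11/294.
Successive powers of (x + 3) differ by 2, so the series converges when |x + 3|² · 11/294 < 1, i.e. |x + 3| < √(294/11). So R = 7√66/11.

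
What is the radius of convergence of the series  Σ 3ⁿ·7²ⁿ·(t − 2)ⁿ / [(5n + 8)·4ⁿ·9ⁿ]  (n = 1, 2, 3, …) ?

R = 12/49

The ratio of consecutive coefficients is [(5n + 8)/(5(n+1) + 8)] · 3·49/(4·9) → 49/12.
The series converges when 49/12 · |t − 2| < 1, giving R = 12/49.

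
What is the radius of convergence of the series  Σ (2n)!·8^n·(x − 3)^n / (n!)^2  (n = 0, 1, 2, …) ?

Apply the ratio test: |a_{n+1}| / |a_n| = (2n+1)·(2n+2)/(n+1)² · 8, which tends to 32 as n → ∞.
The series converges when 32 · |x − 3| < 1, giving R = 1/32.

R = 1/32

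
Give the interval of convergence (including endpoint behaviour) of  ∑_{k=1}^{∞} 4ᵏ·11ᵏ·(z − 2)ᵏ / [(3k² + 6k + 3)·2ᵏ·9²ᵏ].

[-37/22, 125/22]

The ratio of consecutive coefficients is [(3k² + 6k + 3)/(3(k+1)² + 6(k+1) + 3)] · 4·11/(2·81) → 22/81.
The series converges when 22/81 · |z − 2| < 1, giving R = 81/22.
At z = 125/22: absolute convergence follows by limit comparison with Σ 1/k².
Check z = -37/22: the terms are on the order of 1/k², so the series converges absolutely by comparison with the p-series (p = 2 > 1).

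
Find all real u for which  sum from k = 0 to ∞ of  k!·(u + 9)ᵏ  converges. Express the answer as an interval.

{-9}

The ratio of consecutive coefficients is (k+1) → ∞.
The terms grow without bound for any (u + 9) ≠ 0, so R = 0 (convergence only at u = -9).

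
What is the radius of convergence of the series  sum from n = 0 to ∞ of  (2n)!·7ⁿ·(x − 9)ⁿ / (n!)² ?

The ratio of consecutive coefficients is (2n+1)·(2n+2)/(n+1)² · 7 → 28.
Convergence for |x − 9| · 28 < 1, i.e. |x − 9| < 1/28. So R = 1/28.

R = 1/28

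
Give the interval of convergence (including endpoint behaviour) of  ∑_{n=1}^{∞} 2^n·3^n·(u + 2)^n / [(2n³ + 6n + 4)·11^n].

[-23/6, -1/6]

The ratio of consecutive coefficients is [(2n³ + 6n + 4)/(2(n+1)³ + 6(n+1) + 4)] · 2·3/11 → 6/11.
Thus R = 1/(6/11) = 11/6.
Endpoint u = -1/6: absolute convergence follows by limit comparison with Σ 1/n³.
Endpoint u = -23/6: the series is dominated by a constant times Σ 1/n³, which converges (p = 3 > 1).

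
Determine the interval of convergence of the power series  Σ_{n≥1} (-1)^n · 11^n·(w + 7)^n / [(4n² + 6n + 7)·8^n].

By the ratio test, |a_{n+1}/a_n| = [(4n² + 6n + 7)/(4(n+1)² + 6(n+1) + 7)] · 11/8 → 11/8.
Convergence for |w + 7| · 11/8 < 1, i.e. |w + 7| < 8/11. So R = 8/11.
Endpoint w = -69/11: absolute convergence follows by limit comparison with Σ 1/n².
Check w = -85/11: the series is dominated by a constant times Σ 1/n², which converges (p = 2 > 1).

[-85/11, -69/11]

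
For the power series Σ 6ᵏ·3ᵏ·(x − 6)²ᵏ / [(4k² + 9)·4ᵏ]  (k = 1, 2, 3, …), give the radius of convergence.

Apply the ratio test: |a_{k+1}| / |a_k| = [(4k² + 9)/(4(k+1)² + 9)] · 6·3/4, which tends to 9/2 as k → ∞.
Since the exponent of (x − 6) increases by 2 each term, convergence requires |x − 6|² < 2/9, hence R = √2/3.

R = √2/3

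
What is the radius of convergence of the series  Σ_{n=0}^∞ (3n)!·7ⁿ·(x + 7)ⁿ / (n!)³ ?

Apply the ratio test: |a_{n+1}| / |a_n| = (3n+1)·(3n+2)·(3n+3)/(n+1)³ · 7, which tends to 189 as n → ∞.
The series converges when 189 · |x + 7| < 1, giving R = 1/189.

R = 1/189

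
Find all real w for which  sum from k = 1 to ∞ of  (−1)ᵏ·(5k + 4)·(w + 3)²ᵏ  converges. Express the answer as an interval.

(-4, -2)

Ratio test: |a_{k+1}/a_k| = (5(k+1) + 4)/(5k + 4) → 1 as k → ∞.
Successive powers of (w + 3) differ by 2, so the series converges when |w + 3|² · 1 < 1, i.e. |w + 3| < √(1) = 1. So R = 1.
At w = -2: the terms have absolute value of order k, which does not tend to 0, so the series diverges by the divergence test.
Check w = -4: the k-th term does not approach 0; divergence by the term test.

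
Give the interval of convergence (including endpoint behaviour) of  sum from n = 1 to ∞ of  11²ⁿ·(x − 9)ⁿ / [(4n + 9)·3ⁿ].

Ratio test: |a_{n+1}/a_n| = [(4n + 9)/(4(n+1) + 9)] · 121/3 → 121/3 as n → ∞.
Convergence for |x − 9| · 121/3 < 1, i.e. |x − 9| < 3/121. So R = 3/121.
Endpoint x = 1092/121: comparison with the harmonic series Σ 1/n shows the series diverges.
At x = 1086/121: an alternating series whose terms decrease to 0 in absolute value, so it converges by the Leibniz criterion.

[1086/121, 1092/121)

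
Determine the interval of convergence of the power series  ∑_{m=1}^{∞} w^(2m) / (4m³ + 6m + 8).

Apply the ratio test: |a_{m+1}| / |a_m| = (4m³ + 6m + 8)/(4(m+1)³ + 6(m+1) + 8), which tends to 1 as m → ∞.
Writing y = w², the series in y has radius 1, so |w| < √(1) = 1 and R = 1.
At w = 1: the terms are on the order of 1/m³, so the series converges absolutely by comparison with the p-series (p = 3 > 1).
At w = -1: the series is dominated by a constant times Σ 1/m³, which converges (p = 3 > 1).

[-1, 1]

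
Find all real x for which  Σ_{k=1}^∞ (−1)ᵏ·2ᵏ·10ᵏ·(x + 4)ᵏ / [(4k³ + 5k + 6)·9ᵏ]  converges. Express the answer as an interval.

[-89/20, -71/20]

Apply the ratio test: |a_{k+1}| / |a_k| = [(4k³ + 5k + 6)/(4(k+1)³ + 5(k+1) + 6)] · 2·10/9, which tends to 20/9 as k → ∞.
Convergence for |x + 4| · 20/9 < 1, i.e. |x + 4| < 9/20. So R = 9/20.
Endpoint x = -71/20: the series is dominated by a constant times Σ 1/k³, which converges (p = 3 > 1).
When x = -89/20, absolute convergence follows by limit comparison with Σ 1/k³.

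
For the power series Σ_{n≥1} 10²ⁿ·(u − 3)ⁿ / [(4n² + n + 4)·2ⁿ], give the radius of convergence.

R = 1/50

By the ratio test, |a_{n+1}/a_n| = [(4n² + n + 4)/(4(n+1)² + (n+1) + 4)] · 100/2 → 50.
Convergence for |u − 3| · 50 < 1, i.e. |u − 3| < 1/50. So R = 1/50.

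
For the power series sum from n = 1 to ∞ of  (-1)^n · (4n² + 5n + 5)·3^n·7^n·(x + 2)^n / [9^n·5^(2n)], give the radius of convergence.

R = 75/7

Ratio test: |a_{n+1}/a_n| = [(4(n+1)² + 5(n+1) + 5)/(4n² + 5n + 5)] · 3·7/(9·25) → 7/75 as n → ∞.
Thus R = 1/(7/75) = 75/7.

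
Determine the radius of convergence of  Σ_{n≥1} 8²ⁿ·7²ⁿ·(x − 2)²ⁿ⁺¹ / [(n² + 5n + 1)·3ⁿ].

Apply the ratio test: |a_{n+1}| / |a_n| = [(n² + 5n + 1)/((n+1)² + 5(n+1) + 1)] · 64·49/3, which tends to 3136/3 as n → ∞.
Writing y = (x − 2)², the series in y has radius 3/3136, so |x − 2| < √(3/3136) and R = √3/56.

R = √3/56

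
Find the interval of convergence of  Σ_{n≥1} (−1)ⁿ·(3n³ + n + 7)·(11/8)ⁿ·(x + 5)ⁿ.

The ratio of consecutive coefficients is [(3(n+1)³ + (n+1) + 7)/(3n³ + n + 7)] · 11/8 → 11/8.
Thus R = 1/(11/8) = 8/11.
At x = -47/11: the terms do not tend to 0, so the series diverges.
Endpoint x = -63/11: the n-th term does not approach 0; divergence by the term test.

(-63/11, -47/11)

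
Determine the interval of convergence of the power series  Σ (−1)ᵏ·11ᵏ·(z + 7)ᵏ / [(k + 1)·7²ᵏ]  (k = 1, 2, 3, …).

(-126/11, -28/11]

Ratio test: |a_{k+1}/a_k| = [(k + 1)/((k+1) + 1)] · 11/49 → 11/49 as k → ∞.
The series converges when 11/49 · |z + 7| < 1, giving R = 49/11.
Endpoint z = -28/11: an alternating series whose terms decrease to 0 in absolute value, so it converges by the Leibniz criterion.
Check z = -126/11: the terms behave like c/k; limit comparison with the harmonic series gives divergence.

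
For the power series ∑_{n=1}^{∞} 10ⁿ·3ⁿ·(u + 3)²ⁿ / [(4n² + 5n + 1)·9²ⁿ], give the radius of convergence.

Ratio test: |a_{n+1}/a_n| = [(4n² + 5n + 1)/(4(n+1)² + 5(n+1) + 1)] · 10·3/81 → 10/27 as n → ∞.
Since the exponent of (u + 3) increases by 2 each term, convergence requires |u + 3|² < 27/10, hence R = 3√30/10.

R = 3√30/10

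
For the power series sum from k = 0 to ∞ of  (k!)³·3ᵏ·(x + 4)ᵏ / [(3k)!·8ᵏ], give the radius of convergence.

By the ratio test, |a_{k+1}/a_k| = (k+1)³/[(3k+1)·(3k+2)·(3k+3)] · 3/8 → 1/72.
Hence the series converges for |x + 4| < 1/(1/72) = 72, so the radius of convergence is 72.

R = 72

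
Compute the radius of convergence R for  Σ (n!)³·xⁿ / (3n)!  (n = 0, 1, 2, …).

Ratio test: |a_{n+1}/a_n| = (n+1)³/[(3n+1)·(3n+2)·(3n+3)] → 1/27 as n → ∞.
Hence the series converges for |x| < 1/(1/27) = 27, so the radius of convergence is 27.

R = 27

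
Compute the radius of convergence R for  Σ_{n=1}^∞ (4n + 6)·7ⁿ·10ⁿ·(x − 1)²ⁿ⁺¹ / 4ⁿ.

Ratio test: |a_{n+1}/a_n| = [(4(n+1) + 6)/(4n + 6)] · 7·10/4 → 35/2 as n → ∞.
Successive powers of (x − 1) differ by 2, so the series converges when |x − 1|² · 35/2 < 1, i.e. |x − 1| < √(2/35). So R = √70/35.

R = √70/35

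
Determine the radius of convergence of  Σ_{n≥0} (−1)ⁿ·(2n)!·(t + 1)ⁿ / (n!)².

Apply the ratio test: |a_{n+1}| / |a_n| = (2n+1)·(2n+2)/(n+1)², which tends to 4 as n → ∞.
Hence the series converges for |t + 1| < 1/(4) = 1/4, so the radius of convergence is 1/4.

R = 1/4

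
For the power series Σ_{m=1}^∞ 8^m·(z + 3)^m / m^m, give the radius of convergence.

By the Cauchy root test, |a_m|^(1/m) = 8/m → 0.
Since the m-th root of |a_m| tends to 0, the series converges for all real z; R = ∞.

R = ∞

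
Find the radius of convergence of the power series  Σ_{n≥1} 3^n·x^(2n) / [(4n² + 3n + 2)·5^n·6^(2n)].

R = 2√15

Apply the ratio test: |a_{n+1}| / |a_n| = [(4n² + 3n + 2)/(4(n+1)² + 3(n+1) + 2)] · 3/(5·36), which tends to 1/60 as n → ∞.
Writing y = x², the series in y has radius 60, so |x| < √(60) and R = 2√15.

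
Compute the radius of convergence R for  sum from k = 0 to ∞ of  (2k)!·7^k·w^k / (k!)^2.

Ratio test: |a_{k+1}/a_k| = (2k+1)·(2k+2)/(k+1)² · 7 → 28 as k → ∞.
Hence the series converges for |w| < 1/(28) = 1/28, so the radius of convergence is 1/28.

R = 1/28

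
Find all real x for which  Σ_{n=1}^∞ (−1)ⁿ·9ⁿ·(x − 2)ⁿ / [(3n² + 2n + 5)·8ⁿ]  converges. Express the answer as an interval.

[10/9, 26/9]

Apply the ratio test: |a_{n+1}| / |a_n| = [(3n² + 2n + 5)/(3(n+1)² + 2(n+1) + 5)] · 9/8, which tends to 9/8 as n → ∞.
Convergence for |x − 2| · 9/8 < 1, i.e. |x − 2| < 8/9. So R = 8/9.
At x = 26/9: the series is dominated by a constant times Σ 1/n², which converges (p = 2 > 1).
Endpoint x = 10/9: the terms are on the order of 1/n², so the series converges absolutely by comparison with the p-series (p = 2 > 1).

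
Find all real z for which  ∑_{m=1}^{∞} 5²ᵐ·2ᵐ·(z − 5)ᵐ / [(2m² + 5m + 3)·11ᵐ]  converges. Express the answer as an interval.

[239/50, 261/50]

By the ratio test, |a_{m+1}/a_m| = [(2m² + 5m + 3)/(2(m+1)² + 5(m+1) + 3)] · 25·2/11 → 50/11.
The series converges when 50/11 · |z − 5| < 1, giving R = 11/50.
Endpoint z = 261/50: absolute convergence follows by limit comparison with Σ 1/m².
When z = 239/50, the series is dominated by a constant times Σ 1/m², which converges (p = 2 > 1).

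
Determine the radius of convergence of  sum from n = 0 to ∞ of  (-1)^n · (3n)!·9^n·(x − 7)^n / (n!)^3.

The ratio of consecutive coefficients is (3n+1)·(3n+2)·(3n+3)/(n+1)³ · 9 → 243.
Convergence for |x − 7| · 243 < 1, i.e. |x − 7| < 1/243. So R = 1/243.

R = 1/243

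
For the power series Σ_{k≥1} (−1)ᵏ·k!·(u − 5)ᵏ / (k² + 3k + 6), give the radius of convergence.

R = 0

Ratio test: |a_{k+1}/a_k| = (k+1) · (k² + 3k + 6)/((k+1)² + 3(k+1) + 6) → ∞ as k → ∞.
The terms grow without bound for any (u − 5) ≠ 0, so R = 0 (convergence only at u = 5).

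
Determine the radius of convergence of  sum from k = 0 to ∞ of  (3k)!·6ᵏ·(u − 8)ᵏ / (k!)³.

R = 1/162

Apply the ratio test: |a_{k+1}| / |a_k| = (3k+1)·(3k+2)·(3k+3)/(k+1)³ · 6, which tends to 162 as k → ∞.
Convergence for |u − 8| · 162 < 1, i.e. |u − 8| < 1/162. So R = 1/162.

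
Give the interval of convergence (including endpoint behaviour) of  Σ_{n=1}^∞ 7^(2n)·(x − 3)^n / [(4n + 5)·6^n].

Apply the ratio test: |a_{n+1}| / |a_n| = [(4n + 5)/(4(n+1) + 5)] · 49/6, which tends to 49/6 as n → ∞.
The series converges when 49/6 · |x − 3| < 1, giving R = 6/49.
Check x = 153/49: comparison with the harmonic series Σ 1/n shows the series diverges.
When x = 141/49, convergence follows from the alternating series test (terms decrease monotonically to 0).

[141/49, 153/49)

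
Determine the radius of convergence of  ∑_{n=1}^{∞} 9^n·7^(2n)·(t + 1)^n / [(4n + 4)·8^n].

R = 8/441

Apply the ratio test: |a_{n+1}| / |a_n| = [(4n + 4)/(4(n+1) + 4)] · 9·49/8, which tends to 441/8 as n → ∞.
Hence the series converges for |t + 1| < 1/(441/8) = 8/441, so the radius of convergence is 8/441.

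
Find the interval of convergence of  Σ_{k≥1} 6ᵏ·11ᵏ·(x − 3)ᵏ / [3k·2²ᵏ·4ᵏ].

[91/33, 107/33)

Apply the ratio test: |a_{k+1}| / |a_k| = [3k/3(k+1)] · 6·11/(4·4), which tends to 33/8 as k → ∞.
The series converges when 33/8 · |x − 3| < 1, giving R = 8/33.
At x = 107/33: the terms behave like c/k; limit comparison with the harmonic series gives divergence.
When x = 91/33, an alternating series whose terms decrease to 0 in absolute value, so it converges by the Leibniz criterion.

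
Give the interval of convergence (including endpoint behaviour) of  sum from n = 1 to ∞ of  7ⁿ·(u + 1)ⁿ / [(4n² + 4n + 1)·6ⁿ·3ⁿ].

The ratio of consecutive coefficients is [(4n² + 4n + 1)/(4(n+1)² + 4(n+1) + 1)] · 7/(6·3) → 7/18.
The series converges when 7/18 · |u + 1| < 1, giving R = 18/7.
Endpoint u = 11/7: the terms are on the order of 1/n², so the series converges absolutely by comparison with the p-series (p = 2 > 1).
At u = -25/7: the series is dominated by a constant times Σ 1/n², which converges (p = 2 > 1).

[-25/7, 11/7]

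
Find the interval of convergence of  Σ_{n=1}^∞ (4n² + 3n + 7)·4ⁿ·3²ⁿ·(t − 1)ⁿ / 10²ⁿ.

(-16/9, 34/9)

The ratio of consecutive coefficients is [(4(n+1)² + 3(n+1) + 7)/(4n² + 3n + 7)] · 4·9/100 → 9/25.
Thus R = 1/(9/25) = 25/9.
Check t = 34/9: the terms have absolute value of order n², which does not tend to 0, so the series diverges by the divergence test.
At t = -16/9: the n-th term does not approach 0; divergence by the term test.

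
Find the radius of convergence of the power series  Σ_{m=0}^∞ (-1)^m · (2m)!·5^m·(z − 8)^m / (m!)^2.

Apply the ratio test: |a_{m+1}| / |a_m| = (2m+1)·(2m+2)/(m+1)² · 5, which tends to 20 as m → ∞.
Convergence for |z − 8| · 20 < 1, i.e. |z − 8| < 1/20. So R = 1/20.

R = 1/20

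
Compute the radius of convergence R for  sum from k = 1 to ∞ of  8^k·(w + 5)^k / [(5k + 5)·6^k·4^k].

R = 3

The ratio of consecutive coefficients is [(5k + 5)/(5(k+1) + 5)] · 8/(6·4) → 1/3.
The series converges when 1/3 · |w + 5| < 1, giving R = 3.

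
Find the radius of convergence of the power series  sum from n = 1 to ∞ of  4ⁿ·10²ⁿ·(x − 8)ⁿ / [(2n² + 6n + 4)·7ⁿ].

R = 7/400

By the ratio test, |a_{n+1}/a_n| = [(2n² + 6n + 4)/(2(n+1)² + 6(n+1) + 4)] · 4·100/7 → 400/7.
Hence the series converges for |x − 8| < 1/(400/7) = 7/400, so the radius of convergence is 7/400.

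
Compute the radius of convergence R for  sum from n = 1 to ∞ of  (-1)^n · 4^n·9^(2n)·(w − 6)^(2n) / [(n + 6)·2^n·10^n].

By the ratio test, |a_{n+1}/a_n| = [(n + 6)/((n+1) + 6)] · 4·81/(2·10) → 81/5.
Successive powers of (w − 6) differ by 2, so the series converges when |w − 6|² · 81/5 < 1, i.e. |w − 6| < √(5/81). So R = √5/9.

R = √5/9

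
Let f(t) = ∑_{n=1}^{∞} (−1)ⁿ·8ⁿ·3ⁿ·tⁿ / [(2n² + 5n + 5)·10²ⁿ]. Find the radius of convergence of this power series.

The ratio of consecutive coefficients is [(2n² + 5n + 5)/(2(n+1)² + 5(n+1) + 5)] · 8·3/100 → 6/25.
Hence the series converges for |t| < 1/(6/25) = 25/6, so the radius of convergence is 25/6.

R = 25/6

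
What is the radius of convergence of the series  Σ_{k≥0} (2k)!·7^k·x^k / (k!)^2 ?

By the ratio test, |a_{k+1}/a_k| = (2k+1)·(2k+2)/(k+1)² · 7 → 28.
Thus R = 1/(28) = 1/28.

R = 1/28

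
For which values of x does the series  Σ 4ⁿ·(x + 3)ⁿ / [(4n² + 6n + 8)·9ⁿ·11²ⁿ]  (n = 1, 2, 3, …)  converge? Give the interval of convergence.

By the ratio test, |a_{n+1}/a_n| = [(4n² + 6n + 8)/(4(n+1)² + 6(n+1) + 8)] · 4/(9·121) → 4/1089.
Convergence for |x + 3| · 4/1089 < 1, i.e. |x + 3| < 1089/4. So R = 1089/4.
Endpoint x = 1077/4: absolute convergence follows by limit comparison with Σ 1/n².
At x = -1101/4: the series is dominated by a constant times Σ 1/n², which converges (p = 2 > 1).

[-1101/4, 1077/4]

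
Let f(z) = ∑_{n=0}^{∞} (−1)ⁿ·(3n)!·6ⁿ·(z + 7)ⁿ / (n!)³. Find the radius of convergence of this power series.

Ratio test: |a_{n+1}/a_n| = (3n+1)·(3n+2)·(3n+3)/(n+1)³ · 6 → 162 as n → ∞.
The series converges when 162 · |z + 7| < 1, giving R = 1/162.

R = 1/162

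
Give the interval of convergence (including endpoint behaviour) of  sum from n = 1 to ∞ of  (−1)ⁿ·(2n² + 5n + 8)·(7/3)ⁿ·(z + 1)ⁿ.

By the ratio test, |a_{n+1}/a_n| = [(2(n+1)² + 5(n+1) + 8)/(2n² + 5n + 8)] · 7/3 → 7/3.
Thus R = 1/(7/3) = 3/7.
At z = -4/7: the terms have absolute value of order n², which does not tend to 0, so the series diverges by the divergence test.
Endpoint z = -10/7: the terms have absolute value of order n², which does not tend to 0, so the series diverges by the divergence test.

(-10/7, -4/7)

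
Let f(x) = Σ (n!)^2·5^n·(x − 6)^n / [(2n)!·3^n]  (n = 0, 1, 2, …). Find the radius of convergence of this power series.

The ratio of consecutive coefficients is (n+1)²/[(2n+1)·(2n+2)] · 5/3 → 5/12.
The series converges when 5/12 · |x − 6| < 1, giving R = 12/5.

R = 12/5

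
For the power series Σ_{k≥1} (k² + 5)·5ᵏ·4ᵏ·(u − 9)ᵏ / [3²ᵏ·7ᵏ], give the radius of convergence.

By the ratio test, |a_{k+1}/a_k| = [((k+1)² + 5)/(k² + 5)] · 5·4/(9·7) → 20/63.
The series converges when 20/63 · |u − 9| < 1, giving R = 63/20.

R = 63/20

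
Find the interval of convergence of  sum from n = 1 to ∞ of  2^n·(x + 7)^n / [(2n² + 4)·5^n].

Apply the ratio test: |a_{n+1}| / |a_n| = [(2n² + 4)/(2(n+1)² + 4)] · 2/5, which tends to 2/5 as n → ∞.
Hence the series converges for |x + 7| < 1/(2/5) = 5/2, so the radius of convergence is 5/2.
Endpoint x = -9/2: the terms are on the order of 1/n², so the series converges absolutely by comparison with the p-series (p = 2 > 1).
At x = -19/2: the terms are on the order of 1/n², so the series converges absolutely by comparison with the p-series (p = 2 > 1).

[-19/2, -9/2]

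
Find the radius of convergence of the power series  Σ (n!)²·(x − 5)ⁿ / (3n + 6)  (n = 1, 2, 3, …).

R = 0

Ratio test: |a_{n+1}/a_n| = (n+1)² · (3n + 6)/(3(n+1) + 6) → ∞ as n → ∞.
The terms grow without bound for any (x − 5) ≠ 0, so R = 0 (convergence only at x = 5).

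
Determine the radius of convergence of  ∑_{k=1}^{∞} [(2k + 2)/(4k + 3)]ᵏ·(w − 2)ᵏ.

Root test: |a_k|^(1/k) = (2k + 2)/(4k + 3) → 1/2.
The series converges when 1/2 · |w − 2| < 1, giving R = 2.

R = 2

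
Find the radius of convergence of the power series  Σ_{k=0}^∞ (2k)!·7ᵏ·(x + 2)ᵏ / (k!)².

By the ratio test, |a_{k+1}/a_k| = (2k+1)·(2k+2)/(k+1)² · 7 → 28.
The series converges when 28 · |x + 2| < 1, giving R = 1/28.

R = 1/28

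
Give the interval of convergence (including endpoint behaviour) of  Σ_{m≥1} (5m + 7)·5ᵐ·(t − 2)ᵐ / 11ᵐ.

The ratio of consecutive coefficients is [(5(m+1) + 7)/(5m + 7)] · 5/11 → 5/11.
Hence the series converges for |t − 2| < 1/(5/11) = 11/5, so the radius of convergence is 11/5.
Endpoint t = 21/5: the m-th term does not approach 0; divergence by the term test.
At t = -1/5: the m-th term does not approach 0; divergence by the term test.

(-1/5, 21/5)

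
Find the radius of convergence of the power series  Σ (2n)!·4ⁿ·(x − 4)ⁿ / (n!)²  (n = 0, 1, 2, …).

Ratio test: |a_{n+1}/a_n| = (2n+1)·(2n+2)/(n+1)² · 4 → 16 as n → ∞.
Hence the series converges for |x − 4| < 1/(16) = 1/16, so the radius of convergence is 1/16.

R = 1/16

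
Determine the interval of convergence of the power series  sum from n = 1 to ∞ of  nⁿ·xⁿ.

Root test: |a_n|^(1/n) = n → ∞.
The root grows without bound, so R = 0 (convergence only at x = 0).

{0}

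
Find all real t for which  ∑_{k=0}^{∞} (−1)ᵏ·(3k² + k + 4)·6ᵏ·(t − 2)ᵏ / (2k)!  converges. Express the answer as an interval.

By the ratio test, |a_{k+1}/a_k| = (3(k+1)² + (k+1) + 4)/(3k² + k + 4) · 6 · 1/[(2k+1)·(2k+2)] → 0.
Since the limit is 0 < 1 for every t, the series converges on all of ℝ and R = ∞.

(−∞, ∞)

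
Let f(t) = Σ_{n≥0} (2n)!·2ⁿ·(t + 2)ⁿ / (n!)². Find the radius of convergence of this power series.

R = 1/8

Ratio test: |a_{n+1}/a_n| = (2n+1)·(2n+2)/(n+1)² · 2 → 8 as n → ∞.
Hence the series converges for |t + 2| < 1/(8) = 1/8, so the radius of convergence is 1/8.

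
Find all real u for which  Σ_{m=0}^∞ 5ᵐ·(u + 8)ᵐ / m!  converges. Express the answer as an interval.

Ratio test: |a_{m+1}/a_m| = 5 · 1/(m+1) → 0 as m → ∞.
The ratio tends to 0 regardless of u, hence R = ∞.

(−∞, ∞)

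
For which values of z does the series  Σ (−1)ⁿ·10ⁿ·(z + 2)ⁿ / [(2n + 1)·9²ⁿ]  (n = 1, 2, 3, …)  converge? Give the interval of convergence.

The ratio of consecutive coefficients is [(2n + 1)/(2(n+1) + 1)] · 10/81 → 10/81.
Hence the series converges for |z + 2| < 1/(10/81) = 81/10, so the radius of convergence is 81/10.
When z = 61/10, the terms alternate in sign and decrease monotonically to 0 in absolute value (size ~ c/n), so the alternating series test gives convergence.
When z = -101/10, the terms are asymptotic to a nonzero constant times 1/n, so the series diverges by limit comparison with Σ 1/n.

(-101/10, 61/10]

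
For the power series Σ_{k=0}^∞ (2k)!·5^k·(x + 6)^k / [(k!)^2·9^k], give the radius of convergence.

The ratio of consecutive coefficients is (2k+1)·(2k+2)/(k+1)² · 5/9 → 20/9.
Thus R = 1/(20/9) = 9/20.

R = 9/20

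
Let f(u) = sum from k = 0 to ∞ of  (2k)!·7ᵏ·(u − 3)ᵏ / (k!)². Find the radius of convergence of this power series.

Apply the ratio test: |a_{k+1}| / |a_k| = (2k+1)·(2k+2)/(k+1)² · 7, which tends to 28 as k → ∞.
Hence the series converges for |u − 3| < 1/(28) = 1/28, so the radius of convergence is 1/28.

R = 1/28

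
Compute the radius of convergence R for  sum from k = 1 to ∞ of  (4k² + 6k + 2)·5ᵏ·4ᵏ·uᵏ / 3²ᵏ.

R = 9/20

Apply the ratio test: |a_{k+1}| / |a_k| = [(4(k+1)² + 6(k+1) + 2)/(4k² + 6k + 2)] · 5·4/9, which tends to 20/9 as k → ∞.
Hence the series converges for |u| < 1/(20/9) = 9/20, so the radius of convergence is 9/20.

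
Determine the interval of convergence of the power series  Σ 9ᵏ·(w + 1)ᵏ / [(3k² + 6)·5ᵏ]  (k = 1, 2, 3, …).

Apply the ratio test: |a_{k+1}| / |a_k| = [(3k² + 6)/(3(k+1)² + 6)] · 9/5, which tends to 9/5 as k → ∞.
Hence the series converges for |w + 1| < 1/(9/5) = 5/9, so the radius of convergence is 5/9.
At w = -4/9: the series is dominated by a constant times Σ 1/k², which converges (p = 2 > 1).
Check w = -14/9: absolute convergence follows by limit comparison with Σ 1/k².

[-14/9, -4/9]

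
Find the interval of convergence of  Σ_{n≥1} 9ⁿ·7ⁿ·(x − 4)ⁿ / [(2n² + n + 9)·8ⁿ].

Apply the ratio test: |a_{n+1}| / |a_n| = [(2n² + n + 9)/(2(n+1)² + (n+1) + 9)] · 9·7/8, which tends to 63/8 as n → ∞.
The series converges when 63/8 · |x − 4| < 1, giving R = 8/63.
Check x = 260/63: the terms are on the order of 1/n², so the series converges absolutely by comparison with the p-series (p = 2 > 1).
At x = 244/63: absolute convergence follows by limit comparison with Σ 1/n².

[244/63, 260/63]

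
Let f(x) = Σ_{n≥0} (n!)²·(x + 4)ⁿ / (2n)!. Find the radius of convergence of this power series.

The ratio of consecutive coefficients is (n+1)²/[(2n+1)·(2n+2)] → 1/4.
Convergence for |x + 4| · 1/4 < 1, i.e. |x + 4| < 4. So R = 4.

R = 4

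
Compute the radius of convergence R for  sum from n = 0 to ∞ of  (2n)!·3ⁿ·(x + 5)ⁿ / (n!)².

R = 1/12

Apply the ratio test: |a_{n+1}| / |a_n| = (2n+1)·(2n+2)/(n+1)² · 3, which tends to 12 as n → ∞.
Convergence for |x + 5| · 12 < 1, i.e. |x + 5| < 1/12. So R = 1/12.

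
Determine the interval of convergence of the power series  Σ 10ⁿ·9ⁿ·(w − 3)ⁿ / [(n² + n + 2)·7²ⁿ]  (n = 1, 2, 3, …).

Apply the ratio test: |a_{n+1}| / |a_n| = [(n² + n + 2)/((n+1)² + (n+1) + 2)] · 10·9/49, which tends to 90/49 as n → ∞.
Hence the series converges for |w − 3| < 1/(90/49) = 49/90, so the radius of convergence is 49/90.
Check w = 319/90: the series is dominated by a constant times Σ 1/n², which converges (p = 2 > 1).
When w = 221/90, the series is dominated by a constant times Σ 1/n², which converges (p = 2 > 1).

[221/90, 319/90]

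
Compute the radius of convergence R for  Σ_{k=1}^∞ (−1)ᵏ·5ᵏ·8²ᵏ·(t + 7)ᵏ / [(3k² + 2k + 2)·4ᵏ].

R = 1/80

The ratio of consecutive coefficients is [(3k² + 2k + 2)/(3(k+1)² + 2(k+1) + 2)] · 5·64/4 → 80.
Convergence for |t + 7| · 80 < 1, i.e. |t + 7| < 1/80. So R = 1/80.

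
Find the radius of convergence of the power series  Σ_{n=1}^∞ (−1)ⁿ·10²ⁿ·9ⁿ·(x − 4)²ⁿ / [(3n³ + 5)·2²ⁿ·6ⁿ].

R = √6/15

The ratio of consecutive coefficients is [(3n³ + 5)/(3(n+1)³ + 5)] · 100·9/(4·6) → 75/2.
Successive powers of (x − 4) differ by 2, so the series converges when |x − 4|² · 75/2 < 1, i.e. |x − 4| < √(2/75). So R = √6/15.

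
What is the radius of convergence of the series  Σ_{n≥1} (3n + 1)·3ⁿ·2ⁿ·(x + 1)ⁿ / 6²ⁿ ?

R = 6

Ratio test: |a_{n+1}/a_n| = [(3(n+1) + 1)/(3n + 1)] · 3·2/36 → 1/6 as n → ∞.
The series converges when 1/6 · |x + 1| < 1, giving R = 6.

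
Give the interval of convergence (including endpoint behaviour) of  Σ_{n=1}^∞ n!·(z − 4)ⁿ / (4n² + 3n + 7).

{4}

By the ratio test, |a_{n+1}/a_n| = (n+1) · (4n² + 3n + 7)/(4(n+1)² + 3(n+1) + 7) → ∞.
The terms grow without bound for any (z − 4) ≠ 0, so R = 0 (convergence only at z = 4).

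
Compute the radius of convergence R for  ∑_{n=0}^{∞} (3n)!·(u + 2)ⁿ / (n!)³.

Apply the ratio test: |a_{n+1}| / |a_n| = (3n+1)·(3n+2)·(3n+3)/(n+1)³, which tends to 27 as n → ∞.
Thus R = 1/(27) = 1/27.

R = 1/27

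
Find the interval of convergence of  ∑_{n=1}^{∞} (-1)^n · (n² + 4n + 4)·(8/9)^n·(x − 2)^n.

Apply the ratio test: |a_{n+1}| / |a_n| = [((n+1)² + 4(n+1) + 4)/(n² + 4n + 4)] · 8/9, which tends to 8/9 as n → ∞.
Thus R = 1/(8/9) = 9/8.
When x = 25/8, the terms have absolute value of order n², which does not tend to 0, so the series diverges by the divergence test.
When x = 7/8, the terms do not tend to 0, so the series diverges.

(7/8, 25/8)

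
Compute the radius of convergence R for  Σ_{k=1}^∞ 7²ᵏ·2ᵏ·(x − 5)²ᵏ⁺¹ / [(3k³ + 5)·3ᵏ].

R = √6/14

The ratio of consecutive coefficients is [(3k³ + 5)/(3(k+1)³ + 5)] · 49·2/3 → 98/3.
Successive powers of (x − 5) differ by 2, so the series converges when |x − 5|² · 98/3 < 1, i.e. |x − 5| < √(3/98). So R = √6/14.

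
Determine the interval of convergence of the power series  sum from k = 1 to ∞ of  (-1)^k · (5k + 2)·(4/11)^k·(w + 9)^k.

Apply the ratio test: |a_{k+1}| / |a_k| = [(5(k+1) + 2)/(5k + 2)] · 4/11, which tends to 4/11 as k → ∞.
Convergence for |w + 9| · 4/11 < 1, i.e. |w + 9| < 11/4. So R = 11/4.
Endpoint w = -25/4: the terms have absolute value of order k, which does not tend to 0, so the series diverges by the divergence test.
At w = -47/4: the terms do not tend to 0, so the series diverges.

(-47/4, -25/4)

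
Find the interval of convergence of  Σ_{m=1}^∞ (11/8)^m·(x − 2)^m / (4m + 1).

Apply the ratio test: |a_{m+1}| / |a_m| = [(4m + 1)/(4(m+1) + 1)] · 11/8, which tends to 11/8 as m → ∞.
The series converges when 11/8 · |x − 2| < 1, giving R = 8/11.
At x = 30/11: the terms are asymptotic to a nonzero constant times 1/m, so the series diverges by limit comparison with Σ 1/m.
Endpoint x = 14/11: an alternating series whose terms decrease to 0 in absolute value, so it converges by the Leibniz criterion.

[14/11, 30/11)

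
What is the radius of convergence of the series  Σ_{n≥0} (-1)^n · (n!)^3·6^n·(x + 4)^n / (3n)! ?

R = 9/2

Apply the ratio test: |a_{n+1}| / |a_n| = (n+1)³/[(3n+1)·(3n+2)·(3n+3)] · 6, which tends to 2/9 as n → ∞.
The series converges when 2/9 · |x + 4| < 1, giving R = 9/2.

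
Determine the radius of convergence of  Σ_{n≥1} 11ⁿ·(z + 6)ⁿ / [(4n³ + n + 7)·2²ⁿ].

R = 4/11

Ratio test: |a_{n+1}/a_n| = [(4n³ + n + 7)/(4(n+1)³ + (n+1) + 7)] · 11/4 → 11/4 as n → ∞.
The series converges when 11/4 · |z + 6| < 1, giving R = 4/11.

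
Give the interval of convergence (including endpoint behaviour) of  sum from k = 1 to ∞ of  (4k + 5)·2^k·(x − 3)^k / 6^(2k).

By the ratio test, |a_{k+1}/a_k| = [(4(k+1) + 5)/(4k + 5)] · 2/36 → 1/18.
Thus R = 1/(1/18) = 18.
When x = 21, the terms have absolute value of order k, which does not tend to 0, so the series diverges by the divergence test.
Endpoint x = -15: the terms do not tend to 0, so the series diverges.

(-15, 21)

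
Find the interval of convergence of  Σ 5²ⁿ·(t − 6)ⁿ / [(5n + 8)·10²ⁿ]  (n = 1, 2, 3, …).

Apply the ratio test: |a_{n+1}| / |a_n| = [(5n + 8)/(5(n+1) + 8)] · 25/100, which tends to 1/4 as n → ∞.
The series converges when 1/4 · |t − 6| < 1, giving R = 4.
Check t = 10: the terms are asymptotic to a nonzero constant times 1/n, so the series diverges by limit comparison with Σ 1/n.
At t = 2: an alternating series whose terms decrease to 0 in absolute value, so it converges by the Leibniz criterion.

[2, 10)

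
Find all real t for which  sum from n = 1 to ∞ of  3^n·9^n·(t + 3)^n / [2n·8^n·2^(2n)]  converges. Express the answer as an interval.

Apply the ratio test: |a_{n+1}| / |a_n| = [2n/2(n+1)] · 3·9/(8·4), which tends to 27/32 as n → ∞.
The series converges when 27/32 · |t + 3| < 1, giving R = 32/27.
Endpoint t = -49/27: the terms are asymptotic to a nonzero constant times 1/n, so the series diverges by limit comparison with Σ 1/n.
At t = -113/27: convergence follows from the alternating series test (terms decrease monotonically to 0).

[-113/27, -49/27)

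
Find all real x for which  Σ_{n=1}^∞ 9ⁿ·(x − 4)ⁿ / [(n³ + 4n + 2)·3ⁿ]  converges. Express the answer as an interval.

Apply the ratio test: |a_{n+1}| / |a_n| = [(n³ + 4n + 2)/((n+1)³ + 4(n+1) + 2)] · 9/3, which tends to 3 as n → ∞.
Thus R = 1/(3) = 1/3.
At x = 13/3: the terms are on the order of 1/n³, so the series converges absolutely by comparison with the p-series (p = 3 > 1).
When x = 11/3, absolute convergence follows by limit comparison with Σ 1/n³.

[11/3, 13/3]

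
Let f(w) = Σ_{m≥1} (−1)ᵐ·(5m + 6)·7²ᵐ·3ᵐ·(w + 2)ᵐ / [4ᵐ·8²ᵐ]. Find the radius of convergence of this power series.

By the ratio test, |a_{m+1}/a_m| = [(5(m+1) + 6)/(5m + 6)] · 49·3/(4·64) → 147/256.
Convergence for |w + 2| · 147/256 < 1, i.e. |w + 2| < 256/147. So R = 256/147.

R = 256/147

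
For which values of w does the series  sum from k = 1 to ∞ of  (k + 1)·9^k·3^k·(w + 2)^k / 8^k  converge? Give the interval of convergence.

Ratio test: |a_{k+1}/a_k| = [((k+1) + 1)/(k + 1)] · 9·3/8 → 27/8 as k → ∞.
The series converges when 27/8 · |w + 2| < 1, giving R = 8/27.
When w = -46/27, the terms have absolute value of order k, which does not tend to 0, so the series diverges by the divergence test.
Endpoint w = -62/27: the terms do not tend to 0, so the series diverges.

(-62/27, -46/27)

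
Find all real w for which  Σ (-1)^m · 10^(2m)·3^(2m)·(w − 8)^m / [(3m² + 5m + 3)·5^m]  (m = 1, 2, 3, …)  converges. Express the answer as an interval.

The ratio of consecutive coefficients is [(3m² + 5m + 3)/(3(m+1)² + 5(m+1) + 3)] · 100·9/5 → 180.
Convergence for |w − 8| · 180 < 1, i.e. |w − 8| < 1/180. So R = 1/180.
When w = 1441/180, absolute convergence follows by limit comparison with Σ 1/m².
Check w = 1439/180: the terms are on the order of 1/m², so the series converges absolutely by comparison with the p-series (p = 2 > 1).

[1439/180, 1441/180]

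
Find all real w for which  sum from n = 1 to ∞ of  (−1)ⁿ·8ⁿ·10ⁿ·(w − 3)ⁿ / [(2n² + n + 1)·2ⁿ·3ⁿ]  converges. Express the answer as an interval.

The ratio of consecutive coefficients is [(2n² + n + 1)/(2(n+1)² + (n+1) + 1)] · 8·10/(2·3) → 40/3.
Hence the series converges for |w − 3| < 1/(40/3) = 3/40, so the radius of convergence is 3/40.
Check w = 123/40: the terms are on the order of 1/n², so the series converges absolutely by comparison with the p-series (p = 2 > 1).
Endpoint w = 117/40: the terms are on the order of 1/n², so the series converges absolutely by comparison with the p-series (p = 2 > 1).

[117/40, 123/40]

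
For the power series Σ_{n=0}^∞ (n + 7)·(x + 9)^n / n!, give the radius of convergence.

R = ∞

By the ratio test, |a_{n+1}/a_n| = ((n+1) + 7)/(n + 7) · 1/(n+1) → 0.
Since the limit is 0 < 1 for every x, the series converges on all of ℝ and R = ∞.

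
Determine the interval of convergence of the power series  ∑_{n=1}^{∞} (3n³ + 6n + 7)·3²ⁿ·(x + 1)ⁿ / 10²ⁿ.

By the ratio test, |a_{n+1}/a_n| = [(3(n+1)³ + 6(n+1) + 7)/(3n³ + 6n + 7)] · 9/100 → 9/100.
Thus R = 1/(9/100) = 100/9.
When x = 91/9, the n-th term does not approach 0; divergence by the term test.
Endpoint x = -109/9: the n-th term does not approach 0; divergence by the term test.

(-109/9, 91/9)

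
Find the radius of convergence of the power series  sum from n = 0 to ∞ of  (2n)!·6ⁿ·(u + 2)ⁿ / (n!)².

The ratio of consecutive coefficients is (2n+1)·(2n+2)/(n+1)² · 6 → 24.
Hence the series converges for |u + 2| < 1/(24) = 1/24, so the radius of convergence is 1/24.

R = 1/24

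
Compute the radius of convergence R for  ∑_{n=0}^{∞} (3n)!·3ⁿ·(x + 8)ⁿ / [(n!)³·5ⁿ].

R = 5/81

By the ratio test, |a_{n+1}/a_n| = (3n+1)·(3n+2)·(3n+3)/(n+1)³ · 3/5 → 81/5.
The series converges when 81/5 · |x + 8| < 1, giving R = 5/81.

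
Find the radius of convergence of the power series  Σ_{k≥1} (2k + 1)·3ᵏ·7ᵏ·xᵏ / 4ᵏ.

By the ratio test, |a_{k+1}/a_k| = [(2(k+1) + 1)/(2k + 1)] · 3·7/4 → 21/4.
Thus R = 1/(21/4) = 4/21.

R = 4/21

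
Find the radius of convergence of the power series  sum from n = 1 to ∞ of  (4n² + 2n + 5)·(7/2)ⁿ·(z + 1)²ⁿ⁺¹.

R = √14/7

The ratio of consecutive coefficients is [(4(n+1)² + 2(n+1) + 5)/(4n² + 2n + 5)] · 7/2 → 7/2.
Writing y = (z + 1)², the series in y has radius 2/7, so |z + 1| < √(2/7) and R = √14/7.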